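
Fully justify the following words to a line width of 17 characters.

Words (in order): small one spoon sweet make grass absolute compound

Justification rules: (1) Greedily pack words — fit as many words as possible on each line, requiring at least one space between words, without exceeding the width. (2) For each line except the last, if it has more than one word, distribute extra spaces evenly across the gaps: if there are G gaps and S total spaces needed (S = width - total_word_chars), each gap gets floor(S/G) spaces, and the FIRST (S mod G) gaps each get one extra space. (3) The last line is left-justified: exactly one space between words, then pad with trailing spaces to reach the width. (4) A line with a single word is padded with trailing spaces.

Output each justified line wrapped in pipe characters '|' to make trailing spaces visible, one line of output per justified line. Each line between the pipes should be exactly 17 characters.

Answer: |small  one  spoon|
|sweet  make grass|
|absolute compound|

Derivation:
Line 1: ['small', 'one', 'spoon'] (min_width=15, slack=2)
Line 2: ['sweet', 'make', 'grass'] (min_width=16, slack=1)
Line 3: ['absolute', 'compound'] (min_width=17, slack=0)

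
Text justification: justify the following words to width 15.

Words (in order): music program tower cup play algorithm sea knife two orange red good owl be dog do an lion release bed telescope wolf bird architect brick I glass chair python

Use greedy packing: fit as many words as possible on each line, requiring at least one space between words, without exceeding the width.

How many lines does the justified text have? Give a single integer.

Answer: 12

Derivation:
Line 1: ['music', 'program'] (min_width=13, slack=2)
Line 2: ['tower', 'cup', 'play'] (min_width=14, slack=1)
Line 3: ['algorithm', 'sea'] (min_width=13, slack=2)
Line 4: ['knife', 'two'] (min_width=9, slack=6)
Line 5: ['orange', 'red', 'good'] (min_width=15, slack=0)
Line 6: ['owl', 'be', 'dog', 'do'] (min_width=13, slack=2)
Line 7: ['an', 'lion', 'release'] (min_width=15, slack=0)
Line 8: ['bed', 'telescope'] (min_width=13, slack=2)
Line 9: ['wolf', 'bird'] (min_width=9, slack=6)
Line 10: ['architect', 'brick'] (min_width=15, slack=0)
Line 11: ['I', 'glass', 'chair'] (min_width=13, slack=2)
Line 12: ['python'] (min_width=6, slack=9)
Total lines: 12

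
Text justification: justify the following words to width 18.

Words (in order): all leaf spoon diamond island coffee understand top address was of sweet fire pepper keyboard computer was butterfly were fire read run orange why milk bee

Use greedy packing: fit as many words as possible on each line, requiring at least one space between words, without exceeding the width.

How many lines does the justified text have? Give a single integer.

Line 1: ['all', 'leaf', 'spoon'] (min_width=14, slack=4)
Line 2: ['diamond', 'island'] (min_width=14, slack=4)
Line 3: ['coffee', 'understand'] (min_width=17, slack=1)
Line 4: ['top', 'address', 'was', 'of'] (min_width=18, slack=0)
Line 5: ['sweet', 'fire', 'pepper'] (min_width=17, slack=1)
Line 6: ['keyboard', 'computer'] (min_width=17, slack=1)
Line 7: ['was', 'butterfly', 'were'] (min_width=18, slack=0)
Line 8: ['fire', 'read', 'run'] (min_width=13, slack=5)
Line 9: ['orange', 'why', 'milk'] (min_width=15, slack=3)
Line 10: ['bee'] (min_width=3, slack=15)
Total lines: 10

Answer: 10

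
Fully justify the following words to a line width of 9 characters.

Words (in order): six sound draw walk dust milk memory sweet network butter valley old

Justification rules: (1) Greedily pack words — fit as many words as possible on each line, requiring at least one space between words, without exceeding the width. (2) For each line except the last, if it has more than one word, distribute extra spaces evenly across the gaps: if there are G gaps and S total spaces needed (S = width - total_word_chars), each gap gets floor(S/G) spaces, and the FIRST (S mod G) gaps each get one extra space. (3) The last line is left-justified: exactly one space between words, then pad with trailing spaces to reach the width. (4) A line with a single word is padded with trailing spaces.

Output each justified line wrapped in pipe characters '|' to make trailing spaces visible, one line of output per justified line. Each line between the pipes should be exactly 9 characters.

Answer: |six sound|
|draw walk|
|dust milk|
|memory   |
|sweet    |
|network  |
|butter   |
|valley   |
|old      |

Derivation:
Line 1: ['six', 'sound'] (min_width=9, slack=0)
Line 2: ['draw', 'walk'] (min_width=9, slack=0)
Line 3: ['dust', 'milk'] (min_width=9, slack=0)
Line 4: ['memory'] (min_width=6, slack=3)
Line 5: ['sweet'] (min_width=5, slack=4)
Line 6: ['network'] (min_width=7, slack=2)
Line 7: ['butter'] (min_width=6, slack=3)
Line 8: ['valley'] (min_width=6, slack=3)
Line 9: ['old'] (min_width=3, slack=6)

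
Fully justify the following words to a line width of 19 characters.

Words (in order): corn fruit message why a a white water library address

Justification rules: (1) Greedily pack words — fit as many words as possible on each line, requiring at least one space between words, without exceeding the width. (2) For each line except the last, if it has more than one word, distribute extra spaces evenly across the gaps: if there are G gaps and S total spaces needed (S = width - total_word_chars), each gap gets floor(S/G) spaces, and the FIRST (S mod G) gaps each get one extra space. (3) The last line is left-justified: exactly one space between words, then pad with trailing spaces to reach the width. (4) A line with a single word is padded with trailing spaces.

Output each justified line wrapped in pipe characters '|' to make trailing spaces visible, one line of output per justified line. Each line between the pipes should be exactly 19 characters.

Line 1: ['corn', 'fruit', 'message'] (min_width=18, slack=1)
Line 2: ['why', 'a', 'a', 'white', 'water'] (min_width=19, slack=0)
Line 3: ['library', 'address'] (min_width=15, slack=4)

Answer: |corn  fruit message|
|why a a white water|
|library address    |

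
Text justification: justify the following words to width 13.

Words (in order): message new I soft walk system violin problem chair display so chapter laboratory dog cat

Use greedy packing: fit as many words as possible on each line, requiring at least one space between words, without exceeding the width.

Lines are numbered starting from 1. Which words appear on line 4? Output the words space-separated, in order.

Answer: problem chair

Derivation:
Line 1: ['message', 'new', 'I'] (min_width=13, slack=0)
Line 2: ['soft', 'walk'] (min_width=9, slack=4)
Line 3: ['system', 'violin'] (min_width=13, slack=0)
Line 4: ['problem', 'chair'] (min_width=13, slack=0)
Line 5: ['display', 'so'] (min_width=10, slack=3)
Line 6: ['chapter'] (min_width=7, slack=6)
Line 7: ['laboratory'] (min_width=10, slack=3)
Line 8: ['dog', 'cat'] (min_width=7, slack=6)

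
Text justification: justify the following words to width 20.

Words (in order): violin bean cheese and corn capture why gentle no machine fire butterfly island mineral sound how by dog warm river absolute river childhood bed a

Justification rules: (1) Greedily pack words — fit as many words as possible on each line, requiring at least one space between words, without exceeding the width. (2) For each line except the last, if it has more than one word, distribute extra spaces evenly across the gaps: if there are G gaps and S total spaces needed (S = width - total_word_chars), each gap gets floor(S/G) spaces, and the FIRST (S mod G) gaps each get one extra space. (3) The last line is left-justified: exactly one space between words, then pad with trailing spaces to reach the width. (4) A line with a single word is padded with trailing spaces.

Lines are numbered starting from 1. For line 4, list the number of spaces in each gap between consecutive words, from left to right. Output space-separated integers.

Line 1: ['violin', 'bean', 'cheese'] (min_width=18, slack=2)
Line 2: ['and', 'corn', 'capture', 'why'] (min_width=20, slack=0)
Line 3: ['gentle', 'no', 'machine'] (min_width=17, slack=3)
Line 4: ['fire', 'butterfly'] (min_width=14, slack=6)
Line 5: ['island', 'mineral', 'sound'] (min_width=20, slack=0)
Line 6: ['how', 'by', 'dog', 'warm'] (min_width=15, slack=5)
Line 7: ['river', 'absolute', 'river'] (min_width=20, slack=0)
Line 8: ['childhood', 'bed', 'a'] (min_width=15, slack=5)

Answer: 7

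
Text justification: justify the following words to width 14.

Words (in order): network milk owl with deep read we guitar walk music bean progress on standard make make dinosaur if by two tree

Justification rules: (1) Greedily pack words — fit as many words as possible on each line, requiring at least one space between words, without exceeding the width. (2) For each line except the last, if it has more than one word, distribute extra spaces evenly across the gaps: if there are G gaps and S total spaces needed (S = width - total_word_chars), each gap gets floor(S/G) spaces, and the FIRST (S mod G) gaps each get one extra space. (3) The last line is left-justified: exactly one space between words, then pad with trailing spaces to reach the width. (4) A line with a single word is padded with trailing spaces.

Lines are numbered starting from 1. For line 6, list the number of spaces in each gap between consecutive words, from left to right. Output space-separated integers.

Answer: 4

Derivation:
Line 1: ['network', 'milk'] (min_width=12, slack=2)
Line 2: ['owl', 'with', 'deep'] (min_width=13, slack=1)
Line 3: ['read', 'we', 'guitar'] (min_width=14, slack=0)
Line 4: ['walk', 'music'] (min_width=10, slack=4)
Line 5: ['bean', 'progress'] (min_width=13, slack=1)
Line 6: ['on', 'standard'] (min_width=11, slack=3)
Line 7: ['make', 'make'] (min_width=9, slack=5)
Line 8: ['dinosaur', 'if', 'by'] (min_width=14, slack=0)
Line 9: ['two', 'tree'] (min_width=8, slack=6)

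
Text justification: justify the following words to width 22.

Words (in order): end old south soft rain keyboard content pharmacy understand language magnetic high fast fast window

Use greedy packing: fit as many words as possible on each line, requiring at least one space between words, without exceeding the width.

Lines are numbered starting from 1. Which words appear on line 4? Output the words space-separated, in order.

Answer: language magnetic high

Derivation:
Line 1: ['end', 'old', 'south', 'soft'] (min_width=18, slack=4)
Line 2: ['rain', 'keyboard', 'content'] (min_width=21, slack=1)
Line 3: ['pharmacy', 'understand'] (min_width=19, slack=3)
Line 4: ['language', 'magnetic', 'high'] (min_width=22, slack=0)
Line 5: ['fast', 'fast', 'window'] (min_width=16, slack=6)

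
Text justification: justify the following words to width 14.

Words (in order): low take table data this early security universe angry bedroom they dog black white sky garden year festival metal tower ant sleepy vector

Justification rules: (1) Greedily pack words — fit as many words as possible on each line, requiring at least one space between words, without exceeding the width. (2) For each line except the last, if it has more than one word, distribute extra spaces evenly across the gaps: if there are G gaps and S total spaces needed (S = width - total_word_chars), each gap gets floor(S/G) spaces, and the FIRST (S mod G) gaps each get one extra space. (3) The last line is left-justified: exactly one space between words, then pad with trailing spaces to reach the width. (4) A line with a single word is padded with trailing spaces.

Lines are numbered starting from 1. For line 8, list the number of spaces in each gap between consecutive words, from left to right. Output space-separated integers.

Line 1: ['low', 'take', 'table'] (min_width=14, slack=0)
Line 2: ['data', 'this'] (min_width=9, slack=5)
Line 3: ['early', 'security'] (min_width=14, slack=0)
Line 4: ['universe', 'angry'] (min_width=14, slack=0)
Line 5: ['bedroom', 'they'] (min_width=12, slack=2)
Line 6: ['dog', 'black'] (min_width=9, slack=5)
Line 7: ['white', 'sky'] (min_width=9, slack=5)
Line 8: ['garden', 'year'] (min_width=11, slack=3)
Line 9: ['festival', 'metal'] (min_width=14, slack=0)
Line 10: ['tower', 'ant'] (min_width=9, slack=5)
Line 11: ['sleepy', 'vector'] (min_width=13, slack=1)

Answer: 4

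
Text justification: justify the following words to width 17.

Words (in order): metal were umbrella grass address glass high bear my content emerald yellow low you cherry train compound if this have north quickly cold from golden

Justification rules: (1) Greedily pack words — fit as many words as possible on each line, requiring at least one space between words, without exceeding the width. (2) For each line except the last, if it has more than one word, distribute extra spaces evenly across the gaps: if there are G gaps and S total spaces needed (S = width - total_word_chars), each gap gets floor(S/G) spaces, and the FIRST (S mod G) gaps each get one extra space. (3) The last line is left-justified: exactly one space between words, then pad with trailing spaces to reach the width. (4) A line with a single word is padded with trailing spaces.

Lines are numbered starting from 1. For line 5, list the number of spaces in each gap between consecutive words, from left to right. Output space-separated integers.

Line 1: ['metal', 'were'] (min_width=10, slack=7)
Line 2: ['umbrella', 'grass'] (min_width=14, slack=3)
Line 3: ['address', 'glass'] (min_width=13, slack=4)
Line 4: ['high', 'bear', 'my'] (min_width=12, slack=5)
Line 5: ['content', 'emerald'] (min_width=15, slack=2)
Line 6: ['yellow', 'low', 'you'] (min_width=14, slack=3)
Line 7: ['cherry', 'train'] (min_width=12, slack=5)
Line 8: ['compound', 'if', 'this'] (min_width=16, slack=1)
Line 9: ['have', 'north'] (min_width=10, slack=7)
Line 10: ['quickly', 'cold', 'from'] (min_width=17, slack=0)
Line 11: ['golden'] (min_width=6, slack=11)

Answer: 3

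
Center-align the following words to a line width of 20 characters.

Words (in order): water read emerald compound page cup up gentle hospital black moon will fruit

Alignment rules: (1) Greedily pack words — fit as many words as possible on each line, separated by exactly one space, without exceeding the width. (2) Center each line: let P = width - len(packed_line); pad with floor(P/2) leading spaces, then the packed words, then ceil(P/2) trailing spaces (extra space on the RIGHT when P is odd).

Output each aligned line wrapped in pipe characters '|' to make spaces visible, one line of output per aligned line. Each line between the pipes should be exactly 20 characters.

Line 1: ['water', 'read', 'emerald'] (min_width=18, slack=2)
Line 2: ['compound', 'page', 'cup', 'up'] (min_width=20, slack=0)
Line 3: ['gentle', 'hospital'] (min_width=15, slack=5)
Line 4: ['black', 'moon', 'will'] (min_width=15, slack=5)
Line 5: ['fruit'] (min_width=5, slack=15)

Answer: | water read emerald |
|compound page cup up|
|  gentle hospital   |
|  black moon will   |
|       fruit        |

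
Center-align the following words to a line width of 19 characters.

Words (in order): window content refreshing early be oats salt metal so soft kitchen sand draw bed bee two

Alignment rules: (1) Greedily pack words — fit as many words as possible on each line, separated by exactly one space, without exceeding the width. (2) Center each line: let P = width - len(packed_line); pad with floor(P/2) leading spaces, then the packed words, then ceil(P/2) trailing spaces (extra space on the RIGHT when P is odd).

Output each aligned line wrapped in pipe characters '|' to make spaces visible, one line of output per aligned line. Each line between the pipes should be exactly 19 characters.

Line 1: ['window', 'content'] (min_width=14, slack=5)
Line 2: ['refreshing', 'early', 'be'] (min_width=19, slack=0)
Line 3: ['oats', 'salt', 'metal', 'so'] (min_width=18, slack=1)
Line 4: ['soft', 'kitchen', 'sand'] (min_width=17, slack=2)
Line 5: ['draw', 'bed', 'bee', 'two'] (min_width=16, slack=3)

Answer: |  window content   |
|refreshing early be|
|oats salt metal so |
| soft kitchen sand |
| draw bed bee two  |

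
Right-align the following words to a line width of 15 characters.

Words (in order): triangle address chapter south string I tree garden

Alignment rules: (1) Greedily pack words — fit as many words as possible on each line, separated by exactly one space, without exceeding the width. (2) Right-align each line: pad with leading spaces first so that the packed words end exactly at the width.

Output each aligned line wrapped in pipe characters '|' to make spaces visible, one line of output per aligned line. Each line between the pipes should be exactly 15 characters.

Line 1: ['triangle'] (min_width=8, slack=7)
Line 2: ['address', 'chapter'] (min_width=15, slack=0)
Line 3: ['south', 'string', 'I'] (min_width=14, slack=1)
Line 4: ['tree', 'garden'] (min_width=11, slack=4)

Answer: |       triangle|
|address chapter|
| south string I|
|    tree garden|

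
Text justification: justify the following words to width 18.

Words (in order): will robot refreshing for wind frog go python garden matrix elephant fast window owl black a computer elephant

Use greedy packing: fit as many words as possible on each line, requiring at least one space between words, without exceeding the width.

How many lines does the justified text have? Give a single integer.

Line 1: ['will', 'robot'] (min_width=10, slack=8)
Line 2: ['refreshing', 'for'] (min_width=14, slack=4)
Line 3: ['wind', 'frog', 'go'] (min_width=12, slack=6)
Line 4: ['python', 'garden'] (min_width=13, slack=5)
Line 5: ['matrix', 'elephant'] (min_width=15, slack=3)
Line 6: ['fast', 'window', 'owl'] (min_width=15, slack=3)
Line 7: ['black', 'a', 'computer'] (min_width=16, slack=2)
Line 8: ['elephant'] (min_width=8, slack=10)
Total lines: 8

Answer: 8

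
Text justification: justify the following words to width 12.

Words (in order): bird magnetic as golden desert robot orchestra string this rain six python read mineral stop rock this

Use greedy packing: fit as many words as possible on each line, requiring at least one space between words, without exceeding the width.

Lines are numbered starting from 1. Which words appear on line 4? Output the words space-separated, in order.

Line 1: ['bird'] (min_width=4, slack=8)
Line 2: ['magnetic', 'as'] (min_width=11, slack=1)
Line 3: ['golden'] (min_width=6, slack=6)
Line 4: ['desert', 'robot'] (min_width=12, slack=0)
Line 5: ['orchestra'] (min_width=9, slack=3)
Line 6: ['string', 'this'] (min_width=11, slack=1)
Line 7: ['rain', 'six'] (min_width=8, slack=4)
Line 8: ['python', 'read'] (min_width=11, slack=1)
Line 9: ['mineral', 'stop'] (min_width=12, slack=0)
Line 10: ['rock', 'this'] (min_width=9, slack=3)

Answer: desert robot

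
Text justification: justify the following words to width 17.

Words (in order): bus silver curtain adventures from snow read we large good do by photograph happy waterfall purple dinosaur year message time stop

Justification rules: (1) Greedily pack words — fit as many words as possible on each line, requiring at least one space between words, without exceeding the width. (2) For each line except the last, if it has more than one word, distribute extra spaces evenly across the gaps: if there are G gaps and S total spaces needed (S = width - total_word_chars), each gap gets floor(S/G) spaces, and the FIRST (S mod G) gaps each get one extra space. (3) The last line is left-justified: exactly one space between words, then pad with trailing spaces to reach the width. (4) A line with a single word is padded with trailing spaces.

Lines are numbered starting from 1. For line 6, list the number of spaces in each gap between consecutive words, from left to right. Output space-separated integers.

Line 1: ['bus', 'silver'] (min_width=10, slack=7)
Line 2: ['curtain'] (min_width=7, slack=10)
Line 3: ['adventures', 'from'] (min_width=15, slack=2)
Line 4: ['snow', 'read', 'we'] (min_width=12, slack=5)
Line 5: ['large', 'good', 'do', 'by'] (min_width=16, slack=1)
Line 6: ['photograph', 'happy'] (min_width=16, slack=1)
Line 7: ['waterfall', 'purple'] (min_width=16, slack=1)
Line 8: ['dinosaur', 'year'] (min_width=13, slack=4)
Line 9: ['message', 'time', 'stop'] (min_width=17, slack=0)

Answer: 2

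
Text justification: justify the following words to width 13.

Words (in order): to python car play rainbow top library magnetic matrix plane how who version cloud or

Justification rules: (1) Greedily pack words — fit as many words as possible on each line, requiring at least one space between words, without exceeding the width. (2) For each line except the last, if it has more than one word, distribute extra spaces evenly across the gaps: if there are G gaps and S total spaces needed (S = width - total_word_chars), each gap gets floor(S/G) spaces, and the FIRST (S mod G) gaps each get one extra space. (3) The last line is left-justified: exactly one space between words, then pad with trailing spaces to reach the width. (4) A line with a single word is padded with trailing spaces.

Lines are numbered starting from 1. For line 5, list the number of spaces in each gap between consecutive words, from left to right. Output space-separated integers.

Answer: 2

Derivation:
Line 1: ['to', 'python', 'car'] (min_width=13, slack=0)
Line 2: ['play', 'rainbow'] (min_width=12, slack=1)
Line 3: ['top', 'library'] (min_width=11, slack=2)
Line 4: ['magnetic'] (min_width=8, slack=5)
Line 5: ['matrix', 'plane'] (min_width=12, slack=1)
Line 6: ['how', 'who'] (min_width=7, slack=6)
Line 7: ['version', 'cloud'] (min_width=13, slack=0)
Line 8: ['or'] (min_width=2, slack=11)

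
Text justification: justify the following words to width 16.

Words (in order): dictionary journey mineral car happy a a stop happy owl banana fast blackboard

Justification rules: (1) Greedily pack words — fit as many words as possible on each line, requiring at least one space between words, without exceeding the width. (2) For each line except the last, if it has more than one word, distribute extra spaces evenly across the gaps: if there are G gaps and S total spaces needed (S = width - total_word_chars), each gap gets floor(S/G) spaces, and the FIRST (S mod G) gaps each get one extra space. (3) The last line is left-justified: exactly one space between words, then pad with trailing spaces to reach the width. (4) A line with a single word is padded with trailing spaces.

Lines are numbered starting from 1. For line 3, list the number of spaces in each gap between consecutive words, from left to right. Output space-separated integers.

Line 1: ['dictionary'] (min_width=10, slack=6)
Line 2: ['journey', 'mineral'] (min_width=15, slack=1)
Line 3: ['car', 'happy', 'a', 'a'] (min_width=13, slack=3)
Line 4: ['stop', 'happy', 'owl'] (min_width=14, slack=2)
Line 5: ['banana', 'fast'] (min_width=11, slack=5)
Line 6: ['blackboard'] (min_width=10, slack=6)

Answer: 2 2 2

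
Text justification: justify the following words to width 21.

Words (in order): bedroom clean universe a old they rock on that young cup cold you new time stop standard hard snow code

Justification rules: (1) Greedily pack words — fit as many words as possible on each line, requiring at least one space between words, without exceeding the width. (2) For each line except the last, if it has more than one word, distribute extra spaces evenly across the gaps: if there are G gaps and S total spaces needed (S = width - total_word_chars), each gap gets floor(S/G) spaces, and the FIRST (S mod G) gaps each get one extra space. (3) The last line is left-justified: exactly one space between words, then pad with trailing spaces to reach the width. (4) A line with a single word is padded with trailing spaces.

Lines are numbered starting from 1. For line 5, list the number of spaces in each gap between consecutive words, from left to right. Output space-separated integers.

Line 1: ['bedroom', 'clean'] (min_width=13, slack=8)
Line 2: ['universe', 'a', 'old', 'they'] (min_width=19, slack=2)
Line 3: ['rock', 'on', 'that', 'young'] (min_width=18, slack=3)
Line 4: ['cup', 'cold', 'you', 'new', 'time'] (min_width=21, slack=0)
Line 5: ['stop', 'standard', 'hard'] (min_width=18, slack=3)
Line 6: ['snow', 'code'] (min_width=9, slack=12)

Answer: 3 2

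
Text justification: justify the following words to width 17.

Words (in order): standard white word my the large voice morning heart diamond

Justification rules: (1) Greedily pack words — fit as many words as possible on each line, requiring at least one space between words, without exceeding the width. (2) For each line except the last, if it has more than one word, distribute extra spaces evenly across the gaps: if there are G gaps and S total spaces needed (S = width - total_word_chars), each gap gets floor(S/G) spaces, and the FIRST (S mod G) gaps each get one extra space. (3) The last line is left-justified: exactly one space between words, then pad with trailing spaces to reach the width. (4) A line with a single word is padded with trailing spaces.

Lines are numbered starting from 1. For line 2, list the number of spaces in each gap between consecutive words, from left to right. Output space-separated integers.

Answer: 1 1 1

Derivation:
Line 1: ['standard', 'white'] (min_width=14, slack=3)
Line 2: ['word', 'my', 'the', 'large'] (min_width=17, slack=0)
Line 3: ['voice', 'morning'] (min_width=13, slack=4)
Line 4: ['heart', 'diamond'] (min_width=13, slack=4)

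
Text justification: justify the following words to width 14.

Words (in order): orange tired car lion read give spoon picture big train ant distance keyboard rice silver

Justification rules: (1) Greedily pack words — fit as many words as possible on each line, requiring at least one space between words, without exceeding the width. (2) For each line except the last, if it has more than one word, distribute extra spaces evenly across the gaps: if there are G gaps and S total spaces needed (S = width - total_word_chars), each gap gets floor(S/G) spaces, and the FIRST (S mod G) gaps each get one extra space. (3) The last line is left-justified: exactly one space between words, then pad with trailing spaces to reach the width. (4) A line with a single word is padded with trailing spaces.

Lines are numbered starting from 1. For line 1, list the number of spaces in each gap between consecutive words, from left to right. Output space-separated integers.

Line 1: ['orange', 'tired'] (min_width=12, slack=2)
Line 2: ['car', 'lion', 'read'] (min_width=13, slack=1)
Line 3: ['give', 'spoon'] (min_width=10, slack=4)
Line 4: ['picture', 'big'] (min_width=11, slack=3)
Line 5: ['train', 'ant'] (min_width=9, slack=5)
Line 6: ['distance'] (min_width=8, slack=6)
Line 7: ['keyboard', 'rice'] (min_width=13, slack=1)
Line 8: ['silver'] (min_width=6, slack=8)

Answer: 3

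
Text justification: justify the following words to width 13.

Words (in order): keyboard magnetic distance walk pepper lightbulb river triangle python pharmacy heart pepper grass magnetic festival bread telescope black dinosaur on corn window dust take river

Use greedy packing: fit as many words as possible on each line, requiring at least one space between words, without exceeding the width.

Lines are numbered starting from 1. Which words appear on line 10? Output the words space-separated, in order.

Line 1: ['keyboard'] (min_width=8, slack=5)
Line 2: ['magnetic'] (min_width=8, slack=5)
Line 3: ['distance', 'walk'] (min_width=13, slack=0)
Line 4: ['pepper'] (min_width=6, slack=7)
Line 5: ['lightbulb'] (min_width=9, slack=4)
Line 6: ['river'] (min_width=5, slack=8)
Line 7: ['triangle'] (min_width=8, slack=5)
Line 8: ['python'] (min_width=6, slack=7)
Line 9: ['pharmacy'] (min_width=8, slack=5)
Line 10: ['heart', 'pepper'] (min_width=12, slack=1)
Line 11: ['grass'] (min_width=5, slack=8)
Line 12: ['magnetic'] (min_width=8, slack=5)
Line 13: ['festival'] (min_width=8, slack=5)
Line 14: ['bread'] (min_width=5, slack=8)
Line 15: ['telescope'] (min_width=9, slack=4)
Line 16: ['black'] (min_width=5, slack=8)
Line 17: ['dinosaur', 'on'] (min_width=11, slack=2)
Line 18: ['corn', 'window'] (min_width=11, slack=2)
Line 19: ['dust', 'take'] (min_width=9, slack=4)
Line 20: ['river'] (min_width=5, slack=8)

Answer: heart pepper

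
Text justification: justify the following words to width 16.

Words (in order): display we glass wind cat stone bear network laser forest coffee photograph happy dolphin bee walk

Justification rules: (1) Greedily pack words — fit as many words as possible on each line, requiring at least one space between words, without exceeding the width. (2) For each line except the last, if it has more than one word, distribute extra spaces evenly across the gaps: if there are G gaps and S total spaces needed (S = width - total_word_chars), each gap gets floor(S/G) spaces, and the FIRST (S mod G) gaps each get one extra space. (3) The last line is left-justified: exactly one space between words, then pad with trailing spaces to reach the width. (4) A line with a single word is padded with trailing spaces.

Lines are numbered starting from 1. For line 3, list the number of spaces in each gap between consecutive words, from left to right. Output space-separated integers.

Answer: 5

Derivation:
Line 1: ['display', 'we', 'glass'] (min_width=16, slack=0)
Line 2: ['wind', 'cat', 'stone'] (min_width=14, slack=2)
Line 3: ['bear', 'network'] (min_width=12, slack=4)
Line 4: ['laser', 'forest'] (min_width=12, slack=4)
Line 5: ['coffee'] (min_width=6, slack=10)
Line 6: ['photograph', 'happy'] (min_width=16, slack=0)
Line 7: ['dolphin', 'bee', 'walk'] (min_width=16, slack=0)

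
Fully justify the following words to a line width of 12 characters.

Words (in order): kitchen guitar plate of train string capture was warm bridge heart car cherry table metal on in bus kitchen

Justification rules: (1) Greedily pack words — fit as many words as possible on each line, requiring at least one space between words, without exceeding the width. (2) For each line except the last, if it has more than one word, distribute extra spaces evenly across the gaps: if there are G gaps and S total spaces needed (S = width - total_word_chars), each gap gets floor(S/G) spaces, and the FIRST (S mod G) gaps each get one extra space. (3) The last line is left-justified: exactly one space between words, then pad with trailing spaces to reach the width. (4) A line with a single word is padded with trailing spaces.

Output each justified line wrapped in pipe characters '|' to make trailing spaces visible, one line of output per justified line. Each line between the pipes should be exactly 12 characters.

Line 1: ['kitchen'] (min_width=7, slack=5)
Line 2: ['guitar', 'plate'] (min_width=12, slack=0)
Line 3: ['of', 'train'] (min_width=8, slack=4)
Line 4: ['string'] (min_width=6, slack=6)
Line 5: ['capture', 'was'] (min_width=11, slack=1)
Line 6: ['warm', 'bridge'] (min_width=11, slack=1)
Line 7: ['heart', 'car'] (min_width=9, slack=3)
Line 8: ['cherry', 'table'] (min_width=12, slack=0)
Line 9: ['metal', 'on', 'in'] (min_width=11, slack=1)
Line 10: ['bus', 'kitchen'] (min_width=11, slack=1)

Answer: |kitchen     |
|guitar plate|
|of     train|
|string      |
|capture  was|
|warm  bridge|
|heart    car|
|cherry table|
|metal  on in|
|bus kitchen |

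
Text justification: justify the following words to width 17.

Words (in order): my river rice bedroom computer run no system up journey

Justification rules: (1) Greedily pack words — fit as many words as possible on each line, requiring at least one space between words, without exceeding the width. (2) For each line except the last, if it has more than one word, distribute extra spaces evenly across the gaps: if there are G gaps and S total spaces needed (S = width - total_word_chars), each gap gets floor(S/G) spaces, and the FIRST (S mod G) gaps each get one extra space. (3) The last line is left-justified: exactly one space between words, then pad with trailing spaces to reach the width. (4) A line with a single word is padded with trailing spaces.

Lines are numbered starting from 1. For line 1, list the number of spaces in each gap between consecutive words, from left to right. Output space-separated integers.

Answer: 3 3

Derivation:
Line 1: ['my', 'river', 'rice'] (min_width=13, slack=4)
Line 2: ['bedroom', 'computer'] (min_width=16, slack=1)
Line 3: ['run', 'no', 'system', 'up'] (min_width=16, slack=1)
Line 4: ['journey'] (min_width=7, slack=10)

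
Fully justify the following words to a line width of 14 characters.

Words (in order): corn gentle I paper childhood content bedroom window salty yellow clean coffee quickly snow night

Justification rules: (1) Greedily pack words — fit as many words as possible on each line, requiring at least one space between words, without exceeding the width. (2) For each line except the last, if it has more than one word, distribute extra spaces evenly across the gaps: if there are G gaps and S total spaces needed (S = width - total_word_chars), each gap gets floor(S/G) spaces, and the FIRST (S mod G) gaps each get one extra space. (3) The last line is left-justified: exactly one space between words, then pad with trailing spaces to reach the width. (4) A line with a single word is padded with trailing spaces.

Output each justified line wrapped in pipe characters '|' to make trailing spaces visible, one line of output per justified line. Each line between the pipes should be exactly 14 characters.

Line 1: ['corn', 'gentle', 'I'] (min_width=13, slack=1)
Line 2: ['paper'] (min_width=5, slack=9)
Line 3: ['childhood'] (min_width=9, slack=5)
Line 4: ['content'] (min_width=7, slack=7)
Line 5: ['bedroom', 'window'] (min_width=14, slack=0)
Line 6: ['salty', 'yellow'] (min_width=12, slack=2)
Line 7: ['clean', 'coffee'] (min_width=12, slack=2)
Line 8: ['quickly', 'snow'] (min_width=12, slack=2)
Line 9: ['night'] (min_width=5, slack=9)

Answer: |corn  gentle I|
|paper         |
|childhood     |
|content       |
|bedroom window|
|salty   yellow|
|clean   coffee|
|quickly   snow|
|night         |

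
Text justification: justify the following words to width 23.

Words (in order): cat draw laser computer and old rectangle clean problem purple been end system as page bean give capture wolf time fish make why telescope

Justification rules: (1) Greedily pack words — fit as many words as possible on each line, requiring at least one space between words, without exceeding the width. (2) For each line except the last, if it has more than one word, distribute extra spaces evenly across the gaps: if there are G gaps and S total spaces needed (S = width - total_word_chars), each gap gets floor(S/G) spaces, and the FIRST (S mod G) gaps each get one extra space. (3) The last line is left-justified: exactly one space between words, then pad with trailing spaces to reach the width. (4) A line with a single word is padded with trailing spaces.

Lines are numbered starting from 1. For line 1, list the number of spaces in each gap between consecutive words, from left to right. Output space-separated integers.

Line 1: ['cat', 'draw', 'laser', 'computer'] (min_width=23, slack=0)
Line 2: ['and', 'old', 'rectangle', 'clean'] (min_width=23, slack=0)
Line 3: ['problem', 'purple', 'been', 'end'] (min_width=23, slack=0)
Line 4: ['system', 'as', 'page', 'bean'] (min_width=19, slack=4)
Line 5: ['give', 'capture', 'wolf', 'time'] (min_width=22, slack=1)
Line 6: ['fish', 'make', 'why', 'telescope'] (min_width=23, slack=0)

Answer: 1 1 1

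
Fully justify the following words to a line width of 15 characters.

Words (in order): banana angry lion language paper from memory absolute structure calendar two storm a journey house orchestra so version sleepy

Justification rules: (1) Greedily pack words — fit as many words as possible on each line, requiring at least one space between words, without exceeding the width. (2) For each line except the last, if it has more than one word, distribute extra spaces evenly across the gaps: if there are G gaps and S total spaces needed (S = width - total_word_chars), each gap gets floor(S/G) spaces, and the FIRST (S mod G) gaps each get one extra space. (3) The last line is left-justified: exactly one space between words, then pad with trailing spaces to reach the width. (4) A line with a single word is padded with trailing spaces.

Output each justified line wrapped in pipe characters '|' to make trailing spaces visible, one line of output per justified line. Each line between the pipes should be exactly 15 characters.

Line 1: ['banana', 'angry'] (min_width=12, slack=3)
Line 2: ['lion', 'language'] (min_width=13, slack=2)
Line 3: ['paper', 'from'] (min_width=10, slack=5)
Line 4: ['memory', 'absolute'] (min_width=15, slack=0)
Line 5: ['structure'] (min_width=9, slack=6)
Line 6: ['calendar', 'two'] (min_width=12, slack=3)
Line 7: ['storm', 'a', 'journey'] (min_width=15, slack=0)
Line 8: ['house', 'orchestra'] (min_width=15, slack=0)
Line 9: ['so', 'version'] (min_width=10, slack=5)
Line 10: ['sleepy'] (min_width=6, slack=9)

Answer: |banana    angry|
|lion   language|
|paper      from|
|memory absolute|
|structure      |
|calendar    two|
|storm a journey|
|house orchestra|
|so      version|
|sleepy         |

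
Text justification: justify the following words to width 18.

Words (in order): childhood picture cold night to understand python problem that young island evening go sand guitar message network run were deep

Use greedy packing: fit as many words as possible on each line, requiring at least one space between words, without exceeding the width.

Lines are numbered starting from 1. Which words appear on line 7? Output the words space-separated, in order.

Answer: message network

Derivation:
Line 1: ['childhood', 'picture'] (min_width=17, slack=1)
Line 2: ['cold', 'night', 'to'] (min_width=13, slack=5)
Line 3: ['understand', 'python'] (min_width=17, slack=1)
Line 4: ['problem', 'that', 'young'] (min_width=18, slack=0)
Line 5: ['island', 'evening', 'go'] (min_width=17, slack=1)
Line 6: ['sand', 'guitar'] (min_width=11, slack=7)
Line 7: ['message', 'network'] (min_width=15, slack=3)
Line 8: ['run', 'were', 'deep'] (min_width=13, slack=5)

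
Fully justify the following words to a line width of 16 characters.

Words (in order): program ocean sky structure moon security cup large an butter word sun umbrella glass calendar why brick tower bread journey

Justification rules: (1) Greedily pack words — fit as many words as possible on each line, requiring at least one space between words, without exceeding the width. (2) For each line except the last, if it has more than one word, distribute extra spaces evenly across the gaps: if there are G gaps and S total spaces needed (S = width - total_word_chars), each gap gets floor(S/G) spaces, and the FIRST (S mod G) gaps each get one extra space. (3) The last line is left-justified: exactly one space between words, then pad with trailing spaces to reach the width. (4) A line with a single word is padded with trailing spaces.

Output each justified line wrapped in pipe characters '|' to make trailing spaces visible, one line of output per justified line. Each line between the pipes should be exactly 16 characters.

Answer: |program    ocean|
|sky    structure|
|moon    security|
|cup   large   an|
|butter  word sun|
|umbrella   glass|
|calendar     why|
|brick      tower|
|bread journey   |

Derivation:
Line 1: ['program', 'ocean'] (min_width=13, slack=3)
Line 2: ['sky', 'structure'] (min_width=13, slack=3)
Line 3: ['moon', 'security'] (min_width=13, slack=3)
Line 4: ['cup', 'large', 'an'] (min_width=12, slack=4)
Line 5: ['butter', 'word', 'sun'] (min_width=15, slack=1)
Line 6: ['umbrella', 'glass'] (min_width=14, slack=2)
Line 7: ['calendar', 'why'] (min_width=12, slack=4)
Line 8: ['brick', 'tower'] (min_width=11, slack=5)
Line 9: ['bread', 'journey'] (min_width=13, slack=3)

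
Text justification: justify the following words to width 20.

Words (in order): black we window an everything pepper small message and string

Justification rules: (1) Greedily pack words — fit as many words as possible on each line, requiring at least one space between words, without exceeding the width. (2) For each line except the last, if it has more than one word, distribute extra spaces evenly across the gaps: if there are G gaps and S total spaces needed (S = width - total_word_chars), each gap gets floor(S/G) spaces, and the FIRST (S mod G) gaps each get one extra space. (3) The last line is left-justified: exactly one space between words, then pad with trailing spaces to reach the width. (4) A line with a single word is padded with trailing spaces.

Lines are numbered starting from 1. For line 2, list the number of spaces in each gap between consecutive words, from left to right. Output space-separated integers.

Line 1: ['black', 'we', 'window', 'an'] (min_width=18, slack=2)
Line 2: ['everything', 'pepper'] (min_width=17, slack=3)
Line 3: ['small', 'message', 'and'] (min_width=17, slack=3)
Line 4: ['string'] (min_width=6, slack=14)

Answer: 4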